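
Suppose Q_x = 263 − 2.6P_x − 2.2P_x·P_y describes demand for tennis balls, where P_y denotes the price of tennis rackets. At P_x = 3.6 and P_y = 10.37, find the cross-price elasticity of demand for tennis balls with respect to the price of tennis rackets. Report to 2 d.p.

At P_x = 3.6 and P_y = 10.37: Q_x = 171.510.
∂Q_x/∂P_y = -2.2P_x = -2.2(3.6) = -7.9200.
ε = (∂Q_x/∂P_y)(P_y/Q_x) = -7.9200 × (10.37/171.510) ≈ -0.48.

-0.48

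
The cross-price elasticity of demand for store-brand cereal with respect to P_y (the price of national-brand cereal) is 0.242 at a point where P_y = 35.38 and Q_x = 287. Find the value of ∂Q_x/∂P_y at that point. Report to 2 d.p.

1.96

ε = (∂Q_x/∂P_y)·(P_y/Q_x) ⇒ ∂Q_x/∂P_y = ε·Q_x/P_y = 0.242 × 287/35.38 ≈ 1.96.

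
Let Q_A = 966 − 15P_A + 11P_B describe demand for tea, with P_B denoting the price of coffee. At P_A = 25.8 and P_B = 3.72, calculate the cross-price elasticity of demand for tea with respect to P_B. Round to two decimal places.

0.07

At P_A = 25.8 and P_B = 3.72: Q_A = 619.92.
∂Q_A/∂P_B = 11.
ε = (∂Q_A/∂P_B)(P_B/Q_A) = 11 × (3.72/619.92) ≈ 0.07.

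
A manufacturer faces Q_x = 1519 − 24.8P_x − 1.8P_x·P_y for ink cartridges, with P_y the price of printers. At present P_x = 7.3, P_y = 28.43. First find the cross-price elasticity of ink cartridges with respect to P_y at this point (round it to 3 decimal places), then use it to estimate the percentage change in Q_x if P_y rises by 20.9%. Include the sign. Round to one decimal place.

At P_x = 7.3, P_y = 28.43: Q_x = 964.390.
∂Q_x/∂P_y = -1.8P_x = -13.1400.
ε = (∂Q_x/∂P_y)(P_y/Q_x) = -13.1400 × 28.43/964.390 ≈ -0.387.
%ΔQ_x ≈ ε × %ΔP_y = -0.387 × (20.9%) = -8.1%.

-8.1%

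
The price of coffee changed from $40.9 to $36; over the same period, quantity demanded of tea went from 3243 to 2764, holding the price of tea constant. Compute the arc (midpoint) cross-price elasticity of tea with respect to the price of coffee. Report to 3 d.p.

1.251

ΔQ_A = 2764 − 3243 = -479; ΔP_B = 36 − 40.9 = -4.9.
Midpoints: Q̄_A = 3003.5, P̄_B = 38.45.
ε = (ΔQ_A/Q̄_A)/(ΔP_B/P̄_B) = (-479/3003.5)/(-4.9/38.45) ≈ 1.251.
ε > 0: tea and coffee are substitutes.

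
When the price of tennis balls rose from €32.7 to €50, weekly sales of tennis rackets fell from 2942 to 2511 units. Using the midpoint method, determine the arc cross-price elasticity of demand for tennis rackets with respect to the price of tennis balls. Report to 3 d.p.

-0.378

ΔQ_A = 2511 − 2942 = -431; ΔP_B = 50 − 32.7 = 17.3.
Midpoints: Q̄_A = 2726.5, P̄_B = 41.35.
ε = (ΔQ_A/Q̄_A)/(ΔP_B/P̄_B) = (-431/2726.5)/(17.3/41.35) ≈ -0.378.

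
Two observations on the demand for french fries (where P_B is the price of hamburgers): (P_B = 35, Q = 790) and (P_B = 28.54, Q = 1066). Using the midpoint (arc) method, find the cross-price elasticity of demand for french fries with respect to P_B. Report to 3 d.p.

ΔQ_A = 1066 − 790 = 276; ΔP_B = 28.54 − 35 = -6.46.
Midpoints: Q̄_A = 928.0, P̄_B = 31.77.
ε = (ΔQ_A/Q̄_A)/(ΔP_B/P̄_B) = (276/928.0)/(-6.46/31.77) ≈ -1.463.

-1.463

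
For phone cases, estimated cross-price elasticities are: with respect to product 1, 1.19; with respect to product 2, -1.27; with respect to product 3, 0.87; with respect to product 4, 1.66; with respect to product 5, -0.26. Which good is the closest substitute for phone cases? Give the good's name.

Substitutes have ε > 0. Among the positive values, 1.66 (product 4) is largest.

product 4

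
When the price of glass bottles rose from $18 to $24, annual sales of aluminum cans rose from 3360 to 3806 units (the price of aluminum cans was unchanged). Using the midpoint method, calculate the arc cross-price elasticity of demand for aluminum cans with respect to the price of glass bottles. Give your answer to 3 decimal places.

0.436

ΔQ_A = 3806 − 3360 = 446; ΔP_B = 24 − 18 = 6.
Midpoints: Q̄_A = 3583.0, P̄_B = 21.00.
ε = (ΔQ_A/Q̄_A)/(ΔP_B/P̄_B) = (446/3583.0)/(6/21.00) ≈ 0.436.
ε > 0: aluminum cans and glass bottles are substitutes.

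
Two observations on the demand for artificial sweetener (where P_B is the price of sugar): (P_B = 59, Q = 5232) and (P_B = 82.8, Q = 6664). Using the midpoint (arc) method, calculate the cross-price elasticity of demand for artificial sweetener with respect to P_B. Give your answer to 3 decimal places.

0.717

ΔQ_A = 6664 − 5232 = 1432; ΔP_B = 82.8 − 59 = 23.8.
Midpoints: Q̄_A = 5948.0, P̄_B = 70.90.
ε = (ΔQ_A/Q̄_A)/(ΔP_B/P̄_B) = (1432/5948.0)/(23.8/70.90) ≈ 0.717.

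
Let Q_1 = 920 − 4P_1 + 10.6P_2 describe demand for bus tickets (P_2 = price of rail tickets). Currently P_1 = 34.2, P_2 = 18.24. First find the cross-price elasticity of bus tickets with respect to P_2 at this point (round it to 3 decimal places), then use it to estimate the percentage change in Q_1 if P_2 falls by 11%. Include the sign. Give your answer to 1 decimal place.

-2.2%

At P_1 = 34.2, P_2 = 18.24: Q_1 = 976.544.
∂Q_1/∂P_2 = 10.6.
ε = (∂Q_1/∂P_2)(P_2/Q_1) = 10.6000 × 18.24/976.544 ≈ 0.198.
%ΔQ_1 ≈ ε × %ΔP_2 = 0.198 × (-11%) = -2.2%.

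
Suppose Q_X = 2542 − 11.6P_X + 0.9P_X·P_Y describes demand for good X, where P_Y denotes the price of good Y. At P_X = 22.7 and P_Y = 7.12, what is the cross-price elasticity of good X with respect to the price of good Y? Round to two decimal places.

At P_X = 22.7 and P_Y = 7.12: Q_X = 2424.142.
∂Q_X/∂P_Y = 0.9P_X = 0.9(22.7) = 20.4300.
ε = (∂Q_X/∂P_Y)(P_Y/Q_X) = 20.4300 × (7.12/2424.142) ≈ 0.06.

0.06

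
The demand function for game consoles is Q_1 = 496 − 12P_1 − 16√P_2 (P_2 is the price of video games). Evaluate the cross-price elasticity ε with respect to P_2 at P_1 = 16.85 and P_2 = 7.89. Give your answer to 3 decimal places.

-0.090

At P_1 = 16.85 and P_2 = 7.89: Q_1 = 248.857.
∂Q_1/∂P_2 = -16/(2√P_2) = -16/(2√7.89) = -2.8481.
ε = (∂Q_1/∂P_2)(P_2/Q_1) = -2.8481 × (7.89/248.857) ≈ -0.090.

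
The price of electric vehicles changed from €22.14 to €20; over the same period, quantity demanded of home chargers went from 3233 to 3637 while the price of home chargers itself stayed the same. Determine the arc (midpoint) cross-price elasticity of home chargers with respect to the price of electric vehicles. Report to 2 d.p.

-1.16

ΔQ_A = 3637 − 3233 = 404; ΔP_B = 20 − 22.14 = -2.14.
Midpoints: Q̄_A = 3435.0, P̄_B = 21.07.
ε = (ΔQ_A/Q̄_A)/(ΔP_B/P̄_B) = (404/3435.0)/(-2.14/21.07) ≈ -1.16.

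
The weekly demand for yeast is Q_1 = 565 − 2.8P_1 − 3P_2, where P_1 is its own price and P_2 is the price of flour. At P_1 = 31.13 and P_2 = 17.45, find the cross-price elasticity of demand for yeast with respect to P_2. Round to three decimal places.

At P_1 = 31.13 and P_2 = 17.45: Q_1 = 425.486.
∂Q_1/∂P_2 = -3.
ε = (∂Q_1/∂P_2)(P_2/Q_1) = -3 × (17.45/425.486) ≈ -0.123.

-0.123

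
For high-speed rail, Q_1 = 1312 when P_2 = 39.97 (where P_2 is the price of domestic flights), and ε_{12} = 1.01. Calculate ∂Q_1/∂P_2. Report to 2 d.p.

ε = (∂Q_1/∂P_2)·(P_2/Q_1) ⇒ ∂Q_1/∂P_2 = ε·Q_1/P_2 = 1.01 × 1312/39.97 ≈ 33.15.

33.15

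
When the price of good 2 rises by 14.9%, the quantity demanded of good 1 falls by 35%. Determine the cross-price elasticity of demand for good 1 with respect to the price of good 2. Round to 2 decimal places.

-2.35

ε = (%ΔQ of good 1) / (%ΔP of good 2) = (-35%) / (14.9%) ≈ -2.35.
Negative cross-price elasticity: complements.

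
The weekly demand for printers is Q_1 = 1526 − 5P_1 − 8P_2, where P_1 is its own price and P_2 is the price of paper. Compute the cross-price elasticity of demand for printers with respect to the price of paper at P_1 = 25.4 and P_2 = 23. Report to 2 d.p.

At P_1 = 25.4 and P_2 = 23: Q_1 = 1215.
∂Q_1/∂P_2 = -8.
ε = (∂Q_1/∂P_2)(P_2/Q_1) = -8 × (23/1215) ≈ -0.15.
Since ε < 0, printers and paper are complements.

-0.15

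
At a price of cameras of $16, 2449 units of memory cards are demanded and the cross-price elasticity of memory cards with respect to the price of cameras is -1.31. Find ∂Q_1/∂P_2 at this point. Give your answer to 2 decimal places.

ε = (∂Q_1/∂P_2)·(P_2/Q_1) ⇒ ∂Q_1/∂P_2 = ε·Q_1/P_2 = -1.31 × 2449/16 ≈ -200.51.

-200.51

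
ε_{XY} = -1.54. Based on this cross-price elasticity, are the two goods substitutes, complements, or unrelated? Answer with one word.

ε = -1.54 < 0, so a higher price of good Y lowers demand for good X: complements.

complements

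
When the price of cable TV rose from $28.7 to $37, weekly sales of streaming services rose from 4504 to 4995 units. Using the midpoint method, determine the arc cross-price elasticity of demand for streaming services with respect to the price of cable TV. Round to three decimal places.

ΔQ_A = 4995 − 4504 = 491; ΔP_B = 37 − 28.7 = 8.3.
Midpoints: Q̄_A = 4749.5, P̄_B = 32.85.
ε = (ΔQ_A/Q̄_A)/(ΔP_B/P̄_B) = (491/4749.5)/(8.3/32.85) ≈ 0.409.
ε > 0: streaming services and cable TV are substitutes.

0.409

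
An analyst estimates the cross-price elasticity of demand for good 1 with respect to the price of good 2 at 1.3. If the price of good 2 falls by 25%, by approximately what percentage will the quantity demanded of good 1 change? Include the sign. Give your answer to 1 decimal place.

-32.5%

%ΔQ ≈ ε × %ΔP of good 2 = 1.3 × (-25%) = -32.5%.
Demand for good 1 falls by about 32.5%.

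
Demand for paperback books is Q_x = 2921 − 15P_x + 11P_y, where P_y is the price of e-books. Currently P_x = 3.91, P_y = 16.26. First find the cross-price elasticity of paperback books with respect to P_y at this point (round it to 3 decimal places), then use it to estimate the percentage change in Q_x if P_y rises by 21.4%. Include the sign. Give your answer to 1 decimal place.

1.3%

At P_x = 3.91, P_y = 16.26: Q_x = 3041.21.
∂Q_x/∂P_y = 11.
ε = (∂Q_x/∂P_y)(P_y/Q_x) = 11.0000 × 16.26/3041.21 ≈ 0.059.
%ΔQ_x ≈ ε × %ΔP_y = 0.059 × (21.4%) = 1.3%.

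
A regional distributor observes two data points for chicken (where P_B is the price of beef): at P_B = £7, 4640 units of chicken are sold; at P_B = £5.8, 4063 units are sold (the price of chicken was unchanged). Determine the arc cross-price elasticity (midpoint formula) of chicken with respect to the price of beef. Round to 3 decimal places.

ΔQ_A = 4063 − 4640 = -577; ΔP_B = 5.8 − 7 = -1.2.
Midpoints: Q̄_A = 4351.5, P̄_B = 6.40.
ε = (ΔQ_A/Q̄_A)/(ΔP_B/P̄_B) = (-577/4351.5)/(-1.2/6.40) ≈ 0.707.
ε > 0: chicken and beef are substitutes.

0.707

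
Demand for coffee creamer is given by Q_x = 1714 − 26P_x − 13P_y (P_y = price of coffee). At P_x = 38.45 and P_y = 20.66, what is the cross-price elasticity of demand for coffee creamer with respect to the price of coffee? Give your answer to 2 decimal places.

At P_x = 38.45 and P_y = 20.66: Q_x = 445.72.
∂Q_x/∂P_y = -13.
ε = (∂Q_x/∂P_y)(P_y/Q_x) = -13 × (20.66/445.72) ≈ -0.60.
Since ε < 0, coffee creamer and coffee are complements.

-0.60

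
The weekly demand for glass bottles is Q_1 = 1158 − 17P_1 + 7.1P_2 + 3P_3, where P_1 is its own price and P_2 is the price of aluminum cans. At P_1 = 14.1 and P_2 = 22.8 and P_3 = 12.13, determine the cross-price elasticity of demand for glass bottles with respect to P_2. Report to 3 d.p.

At P_1 = 14.1 and P_2 = 22.8 and P_3 = 12.13: Q_1 = 1116.57.
∂Q_1/∂P_2 = 7.1.
ε = (∂Q_1/∂P_2)(P_2/Q_1) = 7.1 × (22.8/1116.57) ≈ 0.145.
Since ε > 0, glass bottles and aluminum cans are substitutes.

0.145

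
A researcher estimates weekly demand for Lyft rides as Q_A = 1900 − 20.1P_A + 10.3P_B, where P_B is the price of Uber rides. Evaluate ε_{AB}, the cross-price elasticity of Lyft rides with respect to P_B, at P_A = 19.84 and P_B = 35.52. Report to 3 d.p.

0.196

At P_A = 19.84 and P_B = 35.52: Q_A = 1867.072.
∂Q_A/∂P_B = 10.3.
ε = (∂Q_A/∂P_B)(P_B/Q_A) = 10.3 × (35.52/1867.072) ≈ 0.196.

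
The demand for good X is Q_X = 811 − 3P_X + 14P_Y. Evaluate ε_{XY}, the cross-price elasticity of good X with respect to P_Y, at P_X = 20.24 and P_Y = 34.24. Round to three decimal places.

0.390

At P_X = 20.24 and P_Y = 34.24: Q_X = 1229.64.
∂Q_X/∂P_Y = 14.
ε = (∂Q_X/∂P_Y)(P_Y/Q_X) = 14 × (34.24/1229.64) ≈ 0.390.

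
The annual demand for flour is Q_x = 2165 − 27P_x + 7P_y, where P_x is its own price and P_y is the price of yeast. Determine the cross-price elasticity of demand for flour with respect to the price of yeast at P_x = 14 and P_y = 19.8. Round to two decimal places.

At P_x = 14 and P_y = 19.8: Q_x = 1925.6.
∂Q_x/∂P_y = 7.
ε = (∂Q_x/∂P_y)(P_y/Q_x) = 7 × (19.8/1925.6) ≈ 0.07.

0.07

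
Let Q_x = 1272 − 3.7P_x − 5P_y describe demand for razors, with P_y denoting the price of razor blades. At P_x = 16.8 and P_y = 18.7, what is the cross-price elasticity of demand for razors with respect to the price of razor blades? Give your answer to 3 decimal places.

At P_x = 16.8 and P_y = 18.7: Q_x = 1116.34.
∂Q_x/∂P_y = -5.
ε = (∂Q_x/∂P_y)(P_y/Q_x) = -5 × (18.7/1116.34) ≈ -0.084.
Since ε < 0, razors and razor blades are complements.

-0.084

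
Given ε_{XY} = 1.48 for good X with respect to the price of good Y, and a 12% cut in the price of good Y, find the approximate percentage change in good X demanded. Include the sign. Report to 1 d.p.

-17.8%

%ΔQ ≈ ε × %ΔP of good Y = 1.48 × (-12%) = -17.8%.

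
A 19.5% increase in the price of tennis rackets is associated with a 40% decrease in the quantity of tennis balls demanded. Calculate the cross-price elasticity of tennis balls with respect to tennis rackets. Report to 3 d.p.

ε = (%ΔQ of tennis balls) / (%ΔP of tennis rackets) = (-40%) / (19.5%) ≈ -2.051.
Negative cross-price elasticity: complements.

-2.051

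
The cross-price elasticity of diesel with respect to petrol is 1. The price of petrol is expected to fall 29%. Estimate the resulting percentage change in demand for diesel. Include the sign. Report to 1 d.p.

-29.0%

%ΔQ ≈ ε × %ΔP of petrol = 1 × (-29%) = -29.0%.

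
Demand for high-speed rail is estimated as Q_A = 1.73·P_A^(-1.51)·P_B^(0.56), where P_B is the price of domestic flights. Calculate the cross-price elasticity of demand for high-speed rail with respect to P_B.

In a log-linear (constant-elasticity) demand function, the coefficient on the exponent of P_B is the cross-price elasticity.
ε = 0.56. Positive, so high-speed rail and domestic flights are substitutes.

0.56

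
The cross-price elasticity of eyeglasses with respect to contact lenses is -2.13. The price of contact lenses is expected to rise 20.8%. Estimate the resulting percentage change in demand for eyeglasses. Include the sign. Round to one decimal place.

-44.3%

%ΔQ ≈ ε × %ΔP of contact lenses = -2.13 × (20.8%) = -44.3%.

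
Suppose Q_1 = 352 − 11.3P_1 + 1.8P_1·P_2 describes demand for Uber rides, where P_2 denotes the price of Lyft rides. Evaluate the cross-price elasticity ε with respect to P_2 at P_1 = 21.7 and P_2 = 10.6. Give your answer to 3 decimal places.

At P_1 = 21.7 and P_2 = 10.6: Q_1 = 520.826.
∂Q_1/∂P_2 = 1.8P_1 = 1.8(21.7) = 39.0600.
ε = (∂Q_1/∂P_2)(P_2/Q_1) = 39.0600 × (10.6/520.826) ≈ 0.795.

0.795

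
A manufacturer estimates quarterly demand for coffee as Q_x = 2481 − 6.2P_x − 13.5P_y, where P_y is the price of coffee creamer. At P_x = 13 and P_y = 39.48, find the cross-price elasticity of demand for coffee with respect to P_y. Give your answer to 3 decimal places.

At P_x = 13 and P_y = 39.48: Q_x = 1867.42.
∂Q_x/∂P_y = -13.5.
ε = (∂Q_x/∂P_y)(P_y/Q_x) = -13.5 × (39.48/1867.42) ≈ -0.285.
Since ε < 0, coffee and coffee creamer are complements.

-0.285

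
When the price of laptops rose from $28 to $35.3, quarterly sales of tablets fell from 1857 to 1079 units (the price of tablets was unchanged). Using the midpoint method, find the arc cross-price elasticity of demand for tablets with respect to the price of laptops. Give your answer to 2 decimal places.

ΔQ_A = 1079 − 1857 = -778; ΔP_B = 35.3 − 28 = 7.3.
Midpoints: Q̄_A = 1468.0, P̄_B = 31.65.
ε = (ΔQ_A/Q̄_A)/(ΔP_B/P̄_B) = (-778/1468.0)/(7.3/31.65) ≈ -2.30.
ε < 0: tablets and laptops are complements.

-2.30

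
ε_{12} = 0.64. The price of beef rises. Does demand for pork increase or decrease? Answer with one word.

ε > 0 and the price of beef rises, so the quantity of pork moves in the same direction: it increases.

increase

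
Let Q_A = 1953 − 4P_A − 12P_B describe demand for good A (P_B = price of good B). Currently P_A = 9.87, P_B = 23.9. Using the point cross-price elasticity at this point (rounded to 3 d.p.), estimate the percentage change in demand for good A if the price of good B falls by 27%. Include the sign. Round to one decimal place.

At P_A = 9.87, P_B = 23.9: Q_A = 1626.72.
∂Q_A/∂P_B = -12.
ε = (∂Q_A/∂P_B)(P_B/Q_A) = -12.0000 × 23.9/1626.72 ≈ -0.176.
%ΔQ_A ≈ ε × %ΔP_B = -0.176 × (-27%) = 4.8%.

4.8%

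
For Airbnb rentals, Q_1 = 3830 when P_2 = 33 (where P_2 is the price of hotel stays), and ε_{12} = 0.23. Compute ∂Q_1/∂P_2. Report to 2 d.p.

ε = (∂Q_1/∂P_2)·(P_2/Q_1) ⇒ ∂Q_1/∂P_2 = ε·Q_1/P_2 = 0.23 × 3830/33 ≈ 26.69.

26.69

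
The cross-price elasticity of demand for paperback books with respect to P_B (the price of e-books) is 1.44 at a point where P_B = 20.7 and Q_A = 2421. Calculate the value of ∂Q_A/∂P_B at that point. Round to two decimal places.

168.42

ε = (∂Q_A/∂P_B)·(P_B/Q_A) ⇒ ∂Q_A/∂P_B = ε·Q_A/P_B = 1.44 × 2421/20.7 ≈ 168.42.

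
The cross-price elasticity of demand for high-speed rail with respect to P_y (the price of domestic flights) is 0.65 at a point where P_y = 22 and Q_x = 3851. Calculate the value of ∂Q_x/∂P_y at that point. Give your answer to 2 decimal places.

113.78

ε = (∂Q_x/∂P_y)·(P_y/Q_x) ⇒ ∂Q_x/∂P_y = ε·Q_x/P_y = 0.65 × 3851/22 ≈ 113.78.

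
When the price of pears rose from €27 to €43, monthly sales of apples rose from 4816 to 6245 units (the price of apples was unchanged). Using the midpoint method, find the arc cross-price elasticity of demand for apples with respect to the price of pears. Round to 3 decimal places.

ΔQ_A = 6245 − 4816 = 1429; ΔP_B = 43 − 27 = 16.
Midpoints: Q̄_A = 5530.5, P̄_B = 35.00.
ε = (ΔQ_A/Q̄_A)/(ΔP_B/P̄_B) = (1429/5530.5)/(16/35.00) ≈ 0.565.

0.565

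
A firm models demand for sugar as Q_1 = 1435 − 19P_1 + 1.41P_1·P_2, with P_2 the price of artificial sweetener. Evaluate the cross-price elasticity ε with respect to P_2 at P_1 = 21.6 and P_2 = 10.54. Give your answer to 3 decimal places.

0.239

At P_1 = 21.6 and P_2 = 10.54: Q_1 = 1345.606.
∂Q_1/∂P_2 = 1.41P_1 = 1.41(21.6) = 30.4560.
ε = (∂Q_1/∂P_2)(P_2/Q_1) = 30.4560 × (10.54/1345.606) ≈ 0.239.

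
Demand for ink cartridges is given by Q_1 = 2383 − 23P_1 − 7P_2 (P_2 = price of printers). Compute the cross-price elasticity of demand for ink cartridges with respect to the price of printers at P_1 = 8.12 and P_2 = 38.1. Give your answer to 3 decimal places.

-0.138

At P_1 = 8.12 and P_2 = 38.1: Q_1 = 1929.54.
∂Q_1/∂P_2 = -7.
ε = (∂Q_1/∂P_2)(P_2/Q_1) = -7 × (38.1/1929.54) ≈ -0.138.
Since ε < 0, ink cartridges and printers are complements.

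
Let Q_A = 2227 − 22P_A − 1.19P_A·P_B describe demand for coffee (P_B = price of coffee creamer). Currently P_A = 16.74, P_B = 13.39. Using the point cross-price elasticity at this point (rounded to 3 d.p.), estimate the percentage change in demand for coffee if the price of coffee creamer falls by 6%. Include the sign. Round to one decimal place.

At P_A = 16.74, P_B = 13.39: Q_A = 1591.983.
∂Q_A/∂P_B = -1.19P_A = -19.9206.
ε = (∂Q_A/∂P_B)(P_B/Q_A) = -19.9206 × 13.39/1591.983 ≈ -0.168.
%ΔQ_A ≈ ε × %ΔP_B = -0.168 × (-6%) = 1.0%.

1.0%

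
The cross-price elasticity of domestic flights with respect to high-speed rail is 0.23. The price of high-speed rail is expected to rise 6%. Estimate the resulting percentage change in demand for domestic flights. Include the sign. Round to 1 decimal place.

1.4%

%ΔQ ≈ ε × %ΔP of high-speed rail = 0.23 × (6%) = 1.4%.
Demand for domestic flights rises by about 1.4%.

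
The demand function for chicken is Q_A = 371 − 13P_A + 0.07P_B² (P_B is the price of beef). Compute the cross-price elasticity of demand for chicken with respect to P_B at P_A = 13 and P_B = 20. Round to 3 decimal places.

At P_A = 13 and P_B = 20: Q_A = 230.
∂Q_A/∂P_B = 0.14P_B = 0.14(20) = 2.8000.
ε = (∂Q_A/∂P_B)(P_B/Q_A) = 2.8000 × (20/230) ≈ 0.243.

0.243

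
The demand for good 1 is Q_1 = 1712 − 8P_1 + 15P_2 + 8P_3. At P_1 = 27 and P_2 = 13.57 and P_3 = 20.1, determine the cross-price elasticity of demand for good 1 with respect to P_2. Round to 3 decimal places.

0.109

At P_1 = 27 and P_2 = 13.57 and P_3 = 20.1: Q_1 = 1860.35.
∂Q_1/∂P_2 = 15.
ε = (∂Q_1/∂P_2)(P_2/Q_1) = 15 × (13.57/1860.35) ≈ 0.109.
Since ε > 0, good 1 and good 2 are substitutes.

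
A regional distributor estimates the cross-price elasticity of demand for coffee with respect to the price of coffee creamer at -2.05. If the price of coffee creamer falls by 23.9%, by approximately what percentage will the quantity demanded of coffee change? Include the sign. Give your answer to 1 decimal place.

%ΔQ ≈ ε × %ΔP of coffee creamer = -2.05 × (-23.9%) = 49.0%.

49.0%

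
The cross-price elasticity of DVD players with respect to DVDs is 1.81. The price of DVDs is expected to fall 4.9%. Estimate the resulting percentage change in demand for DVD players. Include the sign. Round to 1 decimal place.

-8.9%

%ΔQ ≈ ε × %ΔP of DVDs = 1.81 × (-4.9%) = -8.9%.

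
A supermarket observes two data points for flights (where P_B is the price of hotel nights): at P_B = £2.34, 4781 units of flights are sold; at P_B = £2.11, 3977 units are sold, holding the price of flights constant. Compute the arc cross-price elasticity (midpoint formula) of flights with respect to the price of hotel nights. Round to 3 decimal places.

1.776

ΔQ_A = 3977 − 4781 = -804; ΔP_B = 2.11 − 2.34 = -0.23.
Midpoints: Q̄_A = 4379.0, P̄_B = 2.22.
ε = (ΔQ_A/Q̄_A)/(ΔP_B/P̄_B) = (-804/4379.0)/(-0.23/2.22) ≈ 1.776.
ε > 0: flights and hotel nights are substitutes.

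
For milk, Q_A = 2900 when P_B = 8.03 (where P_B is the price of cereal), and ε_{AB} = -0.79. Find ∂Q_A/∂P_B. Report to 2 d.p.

ε = (∂Q_A/∂P_B)·(P_B/Q_A) ⇒ ∂Q_A/∂P_B = ε·Q_A/P_B = -0.79 × 2900/8.03 ≈ -285.31.

-285.31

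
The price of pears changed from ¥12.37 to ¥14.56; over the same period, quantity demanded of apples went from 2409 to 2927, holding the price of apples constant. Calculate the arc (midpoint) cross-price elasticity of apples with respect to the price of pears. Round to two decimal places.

1.19

ΔQ_A = 2927 − 2409 = 518; ΔP_B = 14.56 − 12.37 = 2.19.
Midpoints: Q̄_A = 2668.0, P̄_B = 13.46.
ε = (ΔQ_A/Q̄_A)/(ΔP_B/P̄_B) = (518/2668.0)/(2.19/13.46) ≈ 1.19.
ε > 0: apples and pears are substitutes.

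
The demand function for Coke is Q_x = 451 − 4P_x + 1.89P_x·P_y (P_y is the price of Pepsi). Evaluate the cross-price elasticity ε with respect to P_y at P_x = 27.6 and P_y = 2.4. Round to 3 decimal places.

At P_x = 27.6 and P_y = 2.4: Q_x = 465.794.
∂Q_x/∂P_y = 1.89P_x = 1.89(27.6) = 52.1640.
ε = (∂Q_x/∂P_y)(P_y/Q_x) = 52.1640 × (2.4/465.794) ≈ 0.269.
ε > 0: substitutes.

0.269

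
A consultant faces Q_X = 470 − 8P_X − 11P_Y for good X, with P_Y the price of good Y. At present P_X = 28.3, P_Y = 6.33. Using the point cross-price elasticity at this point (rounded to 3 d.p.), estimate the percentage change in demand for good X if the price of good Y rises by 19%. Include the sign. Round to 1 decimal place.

At P_X = 28.3, P_Y = 6.33: Q_X = 173.97.
∂Q_X/∂P_Y = -11.
ε = (∂Q_X/∂P_Y)(P_Y/Q_X) = -11.0000 × 6.33/173.97 ≈ -0.400.
%ΔQ_X ≈ ε × %ΔP_Y = -0.400 × (19%) = -7.6%.

-7.6%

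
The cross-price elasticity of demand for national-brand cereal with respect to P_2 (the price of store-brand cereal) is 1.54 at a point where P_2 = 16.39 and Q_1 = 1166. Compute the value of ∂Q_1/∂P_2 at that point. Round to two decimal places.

ε = (∂Q_1/∂P_2)·(P_2/Q_1) ⇒ ∂Q_1/∂P_2 = ε·Q_1/P_2 = 1.54 × 1166/16.39 ≈ 109.56.

109.56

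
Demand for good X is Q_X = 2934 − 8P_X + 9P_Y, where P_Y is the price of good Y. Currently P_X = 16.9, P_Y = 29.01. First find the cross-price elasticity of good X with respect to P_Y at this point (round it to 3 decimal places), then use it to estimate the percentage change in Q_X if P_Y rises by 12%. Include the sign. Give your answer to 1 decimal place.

1.0%

At P_X = 16.9, P_Y = 29.01: Q_X = 3059.89.
∂Q_X/∂P_Y = 9.
ε = (∂Q_X/∂P_Y)(P_Y/Q_X) = 9.0000 × 29.01/3059.89 ≈ 0.085.
%ΔQ_X ≈ ε × %ΔP_Y = 0.085 × (12%) = 1.0%.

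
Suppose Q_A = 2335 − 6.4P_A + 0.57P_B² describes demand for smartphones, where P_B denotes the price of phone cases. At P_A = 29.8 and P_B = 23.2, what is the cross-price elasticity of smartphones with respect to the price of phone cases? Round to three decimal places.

At P_A = 29.8 and P_B = 23.2: Q_A = 2451.077.
∂Q_A/∂P_B = 1.14P_B = 1.14(23.2) = 26.4480.
ε = (∂Q_A/∂P_B)(P_B/Q_A) = 26.4480 × (23.2/2451.077) ≈ 0.250.

0.250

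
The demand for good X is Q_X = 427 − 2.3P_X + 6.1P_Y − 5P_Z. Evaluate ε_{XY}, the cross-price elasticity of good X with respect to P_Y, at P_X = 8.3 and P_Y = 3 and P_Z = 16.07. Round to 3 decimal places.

0.053

At P_X = 8.3 and P_Y = 3 and P_Z = 16.07: Q_X = 345.86.
∂Q_X/∂P_Y = 6.1.
ε = (∂Q_X/∂P_Y)(P_Y/Q_X) = 6.1 × (3/345.86) ≈ 0.053.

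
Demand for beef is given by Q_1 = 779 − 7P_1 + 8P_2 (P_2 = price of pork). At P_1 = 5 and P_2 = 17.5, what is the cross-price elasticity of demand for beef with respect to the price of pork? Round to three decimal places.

At P_1 = 5 and P_2 = 17.5: Q_1 = 884.
∂Q_1/∂P_2 = 8.
ε = (∂Q_1/∂P_2)(P_2/Q_1) = 8 × (17.5/884) ≈ 0.158.
Since ε > 0, beef and pork are substitutes.

0.158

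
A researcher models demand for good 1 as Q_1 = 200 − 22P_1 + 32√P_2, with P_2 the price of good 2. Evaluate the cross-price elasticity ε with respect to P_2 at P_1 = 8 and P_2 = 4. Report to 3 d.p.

At P_1 = 8 and P_2 = 4: Q_1 = 88.
∂Q_1/∂P_2 = 32/(2√P_2) = 32/(2√4) = 8.0000.
ε = (∂Q_1/∂P_2)(P_2/Q_1) = 8.0000 × (4/88) ≈ 0.364.

0.364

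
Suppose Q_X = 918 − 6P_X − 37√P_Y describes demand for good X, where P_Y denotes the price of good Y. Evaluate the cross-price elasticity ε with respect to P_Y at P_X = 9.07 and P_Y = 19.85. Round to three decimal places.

At P_X = 9.07 and P_Y = 19.85: Q_X = 698.733.
∂Q_X/∂P_Y = -37/(2√P_Y) = -37/(2√19.85) = -4.1523.
ε = (∂Q_X/∂P_Y)(P_Y/Q_X) = -4.1523 × (19.85/698.733) ≈ -0.118.
ε < 0: complements.

-0.118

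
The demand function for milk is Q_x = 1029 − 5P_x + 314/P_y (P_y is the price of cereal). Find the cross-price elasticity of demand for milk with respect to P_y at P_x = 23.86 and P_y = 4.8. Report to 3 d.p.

-0.067

At P_x = 23.86 and P_y = 4.8: Q_x = 975.117.
∂Q_x/∂P_y = −314/P_y² = -13.6285.
ε = (∂Q_x/∂P_y)(P_y/Q_x) = -13.6285 × (4.8/975.117) ≈ -0.067.
ε < 0: complements.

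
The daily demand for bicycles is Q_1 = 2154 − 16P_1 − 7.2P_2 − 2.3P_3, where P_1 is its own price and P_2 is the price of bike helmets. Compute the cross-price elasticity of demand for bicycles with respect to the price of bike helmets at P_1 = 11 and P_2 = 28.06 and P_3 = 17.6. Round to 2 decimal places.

At P_1 = 11 and P_2 = 28.06 and P_3 = 17.6: Q_1 = 1735.488.
∂Q_1/∂P_2 = -7.2.
ε = (∂Q_1/∂P_2)(P_2/Q_1) = -7.2 × (28.06/1735.488) ≈ -0.12.
Since ε < 0, bicycles and bike helmets are complements.

-0.12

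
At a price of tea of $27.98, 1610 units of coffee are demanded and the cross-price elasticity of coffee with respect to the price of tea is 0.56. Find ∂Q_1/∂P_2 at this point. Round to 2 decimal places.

ε = (∂Q_1/∂P_2)·(P_2/Q_1) ⇒ ∂Q_1/∂P_2 = ε·Q_1/P_2 = 0.56 × 1610/27.98 ≈ 32.22.

32.22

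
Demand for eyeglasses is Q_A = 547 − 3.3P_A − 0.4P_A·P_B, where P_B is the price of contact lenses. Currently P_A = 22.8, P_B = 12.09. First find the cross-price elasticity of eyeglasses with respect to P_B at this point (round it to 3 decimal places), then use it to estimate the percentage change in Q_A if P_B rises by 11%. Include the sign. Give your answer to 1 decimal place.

At P_A = 22.8, P_B = 12.09: Q_A = 361.499.
∂Q_A/∂P_B = -0.4P_A = -9.1200.
ε = (∂Q_A/∂P_B)(P_B/Q_A) = -9.1200 × 12.09/361.499 ≈ -0.305.
%ΔQ_A ≈ ε × %ΔP_B = -0.305 × (11%) = -3.4%.

-3.4%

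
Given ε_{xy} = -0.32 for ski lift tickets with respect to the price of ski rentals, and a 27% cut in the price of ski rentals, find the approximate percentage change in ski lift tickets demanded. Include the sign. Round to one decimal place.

8.6%

%ΔQ ≈ ε × %ΔP of ski rentals = -0.32 × (-27%) = 8.6%.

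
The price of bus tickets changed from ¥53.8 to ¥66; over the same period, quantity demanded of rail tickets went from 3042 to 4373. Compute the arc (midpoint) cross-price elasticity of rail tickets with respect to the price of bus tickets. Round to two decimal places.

1.76

ΔQ_A = 4373 − 3042 = 1331; ΔP_B = 66 − 53.8 = 12.2.
Midpoints: Q̄_A = 3707.5, P̄_B = 59.90.
ε = (ΔQ_A/Q̄_A)/(ΔP_B/P̄_B) = (1331/3707.5)/(12.2/59.90) ≈ 1.76.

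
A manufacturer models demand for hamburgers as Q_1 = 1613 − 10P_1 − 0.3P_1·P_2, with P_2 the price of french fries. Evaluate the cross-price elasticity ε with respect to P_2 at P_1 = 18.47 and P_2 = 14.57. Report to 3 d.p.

-0.060

At P_1 = 18.47 and P_2 = 14.57: Q_1 = 1347.568.
∂Q_1/∂P_2 = -0.3P_1 = -0.3(18.47) = -5.5410.
ε = (∂Q_1/∂P_2)(P_2/Q_1) = -5.5410 × (14.57/1347.568) ≈ -0.060.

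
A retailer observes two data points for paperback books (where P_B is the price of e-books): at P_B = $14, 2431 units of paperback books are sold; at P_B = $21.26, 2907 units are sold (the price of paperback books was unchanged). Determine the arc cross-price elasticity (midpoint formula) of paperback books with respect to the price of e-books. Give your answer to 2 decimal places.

0.43

ΔQ_A = 2907 − 2431 = 476; ΔP_B = 21.26 − 14 = 7.26.
Midpoints: Q̄_A = 2669.0, P̄_B = 17.63.
ε = (ΔQ_A/Q̄_A)/(ΔP_B/P̄_B) = (476/2669.0)/(7.26/17.63) ≈ 0.43.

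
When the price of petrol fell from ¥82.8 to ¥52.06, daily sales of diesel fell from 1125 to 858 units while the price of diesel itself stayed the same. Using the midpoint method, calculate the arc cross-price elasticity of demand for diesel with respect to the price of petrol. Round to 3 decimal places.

0.591

ΔQ_A = 858 − 1125 = -267; ΔP_B = 52.06 − 82.8 = -30.74.
Midpoints: Q̄_A = 991.5, P̄_B = 67.43.
ε = (ΔQ_A/Q̄_A)/(ΔP_B/P̄_B) = (-267/991.5)/(-30.74/67.43) ≈ 0.591.
ε > 0: diesel and petrol are substitutes.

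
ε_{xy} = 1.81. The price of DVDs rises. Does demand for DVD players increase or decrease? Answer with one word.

increase

ε > 0 and the price of DVDs rises, so the quantity of DVD players moves in the same direction: it increases.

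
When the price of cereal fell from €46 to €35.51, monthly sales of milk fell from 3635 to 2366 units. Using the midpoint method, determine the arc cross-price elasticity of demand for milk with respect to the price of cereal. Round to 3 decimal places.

ΔQ_A = 2366 − 3635 = -1269; ΔP_B = 35.51 − 46 = -10.49.
Midpoints: Q̄_A = 3000.5, P̄_B = 40.75.
ε = (ΔQ_A/Q̄_A)/(ΔP_B/P̄_B) = (-1269/3000.5)/(-10.49/40.75) ≈ 1.643.

1.643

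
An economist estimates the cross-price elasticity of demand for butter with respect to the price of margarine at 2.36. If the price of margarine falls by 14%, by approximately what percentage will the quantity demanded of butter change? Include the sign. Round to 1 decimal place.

%ΔQ ≈ ε × %ΔP of margarine = 2.36 × (-14%) = -33.0%.

-33.0%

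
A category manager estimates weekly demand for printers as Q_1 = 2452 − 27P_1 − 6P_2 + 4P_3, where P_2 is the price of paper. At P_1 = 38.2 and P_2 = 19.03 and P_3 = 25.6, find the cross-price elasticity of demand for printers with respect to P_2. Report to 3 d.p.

At P_1 = 38.2 and P_2 = 19.03 and P_3 = 25.6: Q_1 = 1408.82.
∂Q_1/∂P_2 = -6.
ε = (∂Q_1/∂P_2)(P_2/Q_1) = -6 × (19.03/1408.82) ≈ -0.081.
Since ε < 0, printers and paper are complements.

-0.081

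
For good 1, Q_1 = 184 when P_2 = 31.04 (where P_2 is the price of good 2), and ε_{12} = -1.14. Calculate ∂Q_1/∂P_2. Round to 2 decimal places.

-6.76

ε = (∂Q_1/∂P_2)·(P_2/Q_1) ⇒ ∂Q_1/∂P_2 = ε·Q_1/P_2 = -1.14 × 184/31.04 ≈ -6.76.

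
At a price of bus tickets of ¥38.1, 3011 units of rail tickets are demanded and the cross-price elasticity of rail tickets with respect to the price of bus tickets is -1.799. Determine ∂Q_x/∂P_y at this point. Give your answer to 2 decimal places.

-142.17

ε = (∂Q_x/∂P_y)·(P_y/Q_x) ⇒ ∂Q_x/∂P_y = ε·Q_x/P_y = -1.799 × 3011/38.1 ≈ -142.17.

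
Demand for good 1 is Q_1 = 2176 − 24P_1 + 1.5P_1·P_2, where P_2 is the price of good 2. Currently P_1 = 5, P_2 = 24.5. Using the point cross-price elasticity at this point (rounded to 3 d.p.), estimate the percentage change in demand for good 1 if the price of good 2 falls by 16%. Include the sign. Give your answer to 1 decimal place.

-1.3%

At P_1 = 5, P_2 = 24.5: Q_1 = 2239.75.
∂Q_1/∂P_2 = 1.5P_1 = 7.5000.
ε = (∂Q_1/∂P_2)(P_2/Q_1) = 7.5000 × 24.5/2239.75 ≈ 0.082.
%ΔQ_1 ≈ ε × %ΔP_2 = 0.082 × (-16%) = -1.3%.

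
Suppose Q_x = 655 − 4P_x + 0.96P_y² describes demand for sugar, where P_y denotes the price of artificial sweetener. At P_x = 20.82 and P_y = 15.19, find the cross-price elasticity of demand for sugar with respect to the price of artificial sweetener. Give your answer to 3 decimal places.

At P_x = 20.82 and P_y = 15.19: Q_x = 793.227.
∂Q_x/∂P_y = 1.92P_y = 1.92(15.19) = 29.1648.
ε = (∂Q_x/∂P_y)(P_y/Q_x) = 29.1648 × (15.19/793.227) ≈ 0.558.

0.558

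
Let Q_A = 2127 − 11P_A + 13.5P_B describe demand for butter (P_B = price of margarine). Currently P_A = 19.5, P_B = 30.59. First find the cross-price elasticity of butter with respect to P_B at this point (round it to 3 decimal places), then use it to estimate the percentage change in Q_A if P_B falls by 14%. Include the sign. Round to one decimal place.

-2.5%

At P_A = 19.5, P_B = 30.59: Q_A = 2325.465.
∂Q_A/∂P_B = 13.5.
ε = (∂Q_A/∂P_B)(P_B/Q_A) = 13.5000 × 30.59/2325.465 ≈ 0.178.
%ΔQ_A ≈ ε × %ΔP_B = 0.178 × (-14%) = -2.5%.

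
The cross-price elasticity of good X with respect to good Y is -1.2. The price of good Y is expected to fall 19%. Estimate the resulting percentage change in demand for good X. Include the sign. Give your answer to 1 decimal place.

22.8%

%ΔQ ≈ ε × %ΔP of good Y = -1.2 × (-19%) = 22.8%.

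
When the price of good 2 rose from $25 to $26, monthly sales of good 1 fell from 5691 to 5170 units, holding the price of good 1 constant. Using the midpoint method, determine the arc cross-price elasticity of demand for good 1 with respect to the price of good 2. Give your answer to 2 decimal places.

ΔQ_1 = 5170 − 5691 = -521; ΔP_2 = 26 − 25 = 1.
Midpoints: Q̄_1 = 5430.5, P̄_2 = 25.50.
ε = (ΔQ_1/Q̄_1)/(ΔP_2/P̄_2) = (-521/5430.5)/(1/25.50) ≈ -2.45.

-2.45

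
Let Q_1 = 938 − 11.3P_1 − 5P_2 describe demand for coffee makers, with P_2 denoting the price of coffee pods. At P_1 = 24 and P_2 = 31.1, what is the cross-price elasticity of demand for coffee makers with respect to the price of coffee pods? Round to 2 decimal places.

At P_1 = 24 and P_2 = 31.1: Q_1 = 511.3.
∂Q_1/∂P_2 = -5.
ε = (∂Q_1/∂P_2)(P_2/Q_1) = -5 × (31.1/511.3) ≈ -0.30.
Since ε < 0, coffee makers and coffee pods are complements.

-0.30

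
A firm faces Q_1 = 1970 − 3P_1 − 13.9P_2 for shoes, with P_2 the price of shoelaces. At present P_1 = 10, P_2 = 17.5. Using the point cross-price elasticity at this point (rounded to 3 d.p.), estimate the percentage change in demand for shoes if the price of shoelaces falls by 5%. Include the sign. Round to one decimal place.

At P_1 = 10, P_2 = 17.5: Q_1 = 1696.75.
∂Q_1/∂P_2 = -13.9.
ε = (∂Q_1/∂P_2)(P_2/Q_1) = -13.9000 × 17.5/1696.75 ≈ -0.143.
%ΔQ_1 ≈ ε × %ΔP_2 = -0.143 × (-5%) = 0.7%.

0.7%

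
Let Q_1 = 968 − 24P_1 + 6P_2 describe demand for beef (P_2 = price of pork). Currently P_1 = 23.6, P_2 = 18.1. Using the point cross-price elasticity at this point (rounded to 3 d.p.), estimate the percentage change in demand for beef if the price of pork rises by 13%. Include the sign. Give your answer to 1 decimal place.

2.8%

At P_1 = 23.6, P_2 = 18.1: Q_1 = 510.2.
∂Q_1/∂P_2 = 6.
ε = (∂Q_1/∂P_2)(P_2/Q_1) = 6.0000 × 18.1/510.2 ≈ 0.213.
%ΔQ_1 ≈ ε × %ΔP_2 = 0.213 × (13%) = 2.8%.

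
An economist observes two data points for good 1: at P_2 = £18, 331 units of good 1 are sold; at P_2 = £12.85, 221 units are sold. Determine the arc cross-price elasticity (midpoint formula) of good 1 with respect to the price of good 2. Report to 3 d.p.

ΔQ_1 = 221 − 331 = -110; ΔP_2 = 12.85 − 18 = -5.15.
Midpoints: Q̄_1 = 276.0, P̄_2 = 15.43.
ε = (ΔQ_1/Q̄_1)/(ΔP_2/P̄_2) = (-110/276.0)/(-5.15/15.43) ≈ 1.194.
ε > 0: good 1 and good 2 are substitutes.

1.194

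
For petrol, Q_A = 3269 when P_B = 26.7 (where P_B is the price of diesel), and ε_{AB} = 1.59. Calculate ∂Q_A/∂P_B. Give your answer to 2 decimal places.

194.67

ε = (∂Q_A/∂P_B)·(P_B/Q_A) ⇒ ∂Q_A/∂P_B = ε·Q_A/P_B = 1.59 × 3269/26.7 ≈ 194.67.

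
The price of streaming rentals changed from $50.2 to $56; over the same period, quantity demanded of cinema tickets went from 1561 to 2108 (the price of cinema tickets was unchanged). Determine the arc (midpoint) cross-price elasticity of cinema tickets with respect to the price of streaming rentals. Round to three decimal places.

ΔQ_A = 2108 − 1561 = 547; ΔP_B = 56 − 50.2 = 5.8.
Midpoints: Q̄_A = 1834.5, P̄_B = 53.10.
ε = (ΔQ_A/Q̄_A)/(ΔP_B/P̄_B) = (547/1834.5)/(5.8/53.10) ≈ 2.730.

2.730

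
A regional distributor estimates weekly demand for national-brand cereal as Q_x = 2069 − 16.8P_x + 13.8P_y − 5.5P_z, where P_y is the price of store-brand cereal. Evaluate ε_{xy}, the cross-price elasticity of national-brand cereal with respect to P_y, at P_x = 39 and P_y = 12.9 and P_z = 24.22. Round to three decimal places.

At P_x = 39 and P_y = 12.9 and P_z = 24.22: Q_x = 1458.61.
∂Q_x/∂P_y = 13.8.
ε = (∂Q_x/∂P_y)(P_y/Q_x) = 13.8 × (12.9/1458.61) ≈ 0.122.
Since ε > 0, national-brand cereal and store-brand cereal are substitutes.

0.122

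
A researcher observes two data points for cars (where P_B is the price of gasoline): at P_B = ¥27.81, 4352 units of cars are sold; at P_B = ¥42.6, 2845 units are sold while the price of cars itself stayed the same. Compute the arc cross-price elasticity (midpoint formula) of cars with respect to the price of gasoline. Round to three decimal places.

-0.997

ΔQ_A = 2845 − 4352 = -1507; ΔP_B = 42.6 − 27.81 = 14.79.
Midpoints: Q̄_A = 3598.5, P̄_B = 35.20.
ε = (ΔQ_A/Q̄_A)/(ΔP_B/P̄_B) = (-1507/3598.5)/(14.79/35.20) ≈ -0.997.
ε < 0: cars and gasoline are complements.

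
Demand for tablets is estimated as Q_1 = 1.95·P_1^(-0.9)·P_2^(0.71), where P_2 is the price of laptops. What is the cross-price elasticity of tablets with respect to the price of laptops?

0.71

In a log-linear (constant-elasticity) demand function, the coefficient on the exponent of P_2 is the cross-price elasticity.
ε = 0.71. Positive, so tablets and laptops are substitutes.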